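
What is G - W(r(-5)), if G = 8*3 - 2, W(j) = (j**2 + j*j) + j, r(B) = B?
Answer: -23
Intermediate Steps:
W(j) = j + 2*j**2 (W(j) = (j**2 + j**2) + j = 2*j**2 + j = j + 2*j**2)
G = 22 (G = 24 - 2 = 22)
G - W(r(-5)) = 22 - (-5)*(1 + 2*(-5)) = 22 - (-5)*(1 - 10) = 22 - (-5)*(-9) = 22 - 1*45 = 22 - 45 = -23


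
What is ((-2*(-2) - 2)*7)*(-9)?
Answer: -126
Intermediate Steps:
((-2*(-2) - 2)*7)*(-9) = ((4 - 2)*7)*(-9) = (2*7)*(-9) = 14*(-9) = -126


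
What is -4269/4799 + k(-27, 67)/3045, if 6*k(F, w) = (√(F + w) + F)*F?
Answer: -8277351/9741970 - 3*√10/1015 ≈ -0.85900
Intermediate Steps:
k(F, w) = F*(F + √(F + w))/6 (k(F, w) = ((√(F + w) + F)*F)/6 = ((F + √(F + w))*F)/6 = (F*(F + √(F + w)))/6 = F*(F + √(F + w))/6)
-4269/4799 + k(-27, 67)/3045 = -4269/4799 + ((⅙)*(-27)*(-27 + √(-27 + 67)))/3045 = -4269*1/4799 + ((⅙)*(-27)*(-27 + √40))*(1/3045) = -4269/4799 + ((⅙)*(-27)*(-27 + 2*√10))*(1/3045) = -4269/4799 + (243/2 - 9*√10)*(1/3045) = -4269/4799 + (81/2030 - 3*√10/1015) = -8277351/9741970 - 3*√10/1015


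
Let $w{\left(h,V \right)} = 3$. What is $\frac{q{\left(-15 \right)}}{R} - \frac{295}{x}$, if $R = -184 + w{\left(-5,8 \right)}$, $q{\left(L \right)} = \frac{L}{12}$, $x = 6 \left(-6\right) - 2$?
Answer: $\frac{106885}{13756} \approx 7.7701$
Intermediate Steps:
$x = -38$ ($x = -36 - 2 = -38$)
$q{\left(L \right)} = \frac{L}{12}$ ($q{\left(L \right)} = L \frac{1}{12} = \frac{L}{12}$)
$R = -181$ ($R = -184 + 3 = -181$)
$\frac{q{\left(-15 \right)}}{R} - \frac{295}{x} = \frac{\frac{1}{12} \left(-15\right)}{-181} - \frac{295}{-38} = \left(- \frac{5}{4}\right) \left(- \frac{1}{181}\right) - - \frac{295}{38} = \frac{5}{724} + \frac{295}{38} = \frac{106885}{13756}$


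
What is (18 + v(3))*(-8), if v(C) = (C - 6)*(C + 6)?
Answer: 72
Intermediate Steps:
v(C) = (-6 + C)*(6 + C)
(18 + v(3))*(-8) = (18 + (-36 + 3**2))*(-8) = (18 + (-36 + 9))*(-8) = (18 - 27)*(-8) = -9*(-8) = 72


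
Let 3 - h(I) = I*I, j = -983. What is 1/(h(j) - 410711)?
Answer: -1/1376997 ≈ -7.2622e-7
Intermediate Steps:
h(I) = 3 - I**2 (h(I) = 3 - I*I = 3 - I**2)
1/(h(j) - 410711) = 1/((3 - 1*(-983)**2) - 410711) = 1/((3 - 1*966289) - 410711) = 1/((3 - 966289) - 410711) = 1/(-966286 - 410711) = 1/(-1376997) = -1/1376997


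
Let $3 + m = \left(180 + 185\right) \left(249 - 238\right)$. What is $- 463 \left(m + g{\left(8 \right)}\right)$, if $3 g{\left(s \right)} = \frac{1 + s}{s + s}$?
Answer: $- \frac{29722285}{16} \approx -1.8576 \cdot 10^{6}$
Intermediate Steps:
$m = 4012$ ($m = -3 + \left(180 + 185\right) \left(249 - 238\right) = -3 + 365 \cdot 11 = -3 + 4015 = 4012$)
$g{\left(s \right)} = \frac{1 + s}{6 s}$ ($g{\left(s \right)} = \frac{\left(1 + s\right) \frac{1}{s + s}}{3} = \frac{\left(1 + s\right) \frac{1}{2 s}}{3} = \frac{\frac{1}{2} \frac{1}{s} \left(1 + s\right)}{3} = \frac{1 + s}{6 s}$)
$- 463 \left(m + g{\left(8 \right)}\right) = - 463 \left(4012 + \frac{1 + 8}{6 \cdot 8}\right) = - 463 \left(4012 + \frac{1}{6} \cdot \frac{1}{8} \cdot 9\right) = - 463 \left(4012 + \frac{3}{16}\right) = \left(-463\right) \frac{64195}{16} = - \frac{29722285}{16}$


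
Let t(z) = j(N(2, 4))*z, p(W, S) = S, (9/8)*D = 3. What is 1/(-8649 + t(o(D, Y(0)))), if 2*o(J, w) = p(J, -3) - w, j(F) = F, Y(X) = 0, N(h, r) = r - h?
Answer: -1/8652 ≈ -0.00011558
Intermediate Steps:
D = 8/3 (D = (8/9)*3 = 8/3 ≈ 2.6667)
o(J, w) = -3/2 - w/2 (o(J, w) = (-3 - w)/2 = -3/2 - w/2)
t(z) = 2*z (t(z) = (4 - 1*2)*z = (4 - 2)*z = 2*z)
1/(-8649 + t(o(D, Y(0)))) = 1/(-8649 + 2*(-3/2 - ½*0)) = 1/(-8649 + 2*(-3/2 + 0)) = 1/(-8649 + 2*(-3/2)) = 1/(-8649 - 3) = 1/(-8652) = -1/8652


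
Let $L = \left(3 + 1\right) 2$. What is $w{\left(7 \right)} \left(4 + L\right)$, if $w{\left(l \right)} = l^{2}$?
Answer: $588$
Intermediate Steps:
$L = 8$ ($L = 4 \cdot 2 = 8$)
$w{\left(7 \right)} \left(4 + L\right) = 7^{2} \left(4 + 8\right) = 49 \cdot 12 = 588$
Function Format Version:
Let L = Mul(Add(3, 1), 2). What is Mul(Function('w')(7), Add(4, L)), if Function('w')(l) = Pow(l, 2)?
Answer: 588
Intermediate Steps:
L = 8 (L = Mul(4, 2) = 8)
Mul(Function('w')(7), Add(4, L)) = Mul(Pow(7, 2), Add(4, 8)) = Mul(49, 12) = 588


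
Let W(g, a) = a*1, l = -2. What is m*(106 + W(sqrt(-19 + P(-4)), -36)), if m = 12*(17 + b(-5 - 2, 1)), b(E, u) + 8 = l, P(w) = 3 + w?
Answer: 5880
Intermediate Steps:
b(E, u) = -10 (b(E, u) = -8 - 2 = -10)
W(g, a) = a
m = 84 (m = 12*(17 - 10) = 12*7 = 84)
m*(106 + W(sqrt(-19 + P(-4)), -36)) = 84*(106 - 36) = 84*70 = 5880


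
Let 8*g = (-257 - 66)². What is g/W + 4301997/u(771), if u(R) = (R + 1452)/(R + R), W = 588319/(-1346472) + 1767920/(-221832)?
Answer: 25691763418819957247/8613997241473 ≈ 2.9826e+6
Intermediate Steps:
g = 104329/8 (g = (-257 - 66)²/8 = (⅛)*(-323)² = (⅛)*104329 = 104329/8 ≈ 13041.)
W = -34874482759/4148480232 (W = 588319*(-1/1346472) + 1767920*(-1/221832) = -588319/1346472 - 220990/27729 = -34874482759/4148480232 ≈ -8.4066)
u(R) = (1452 + R)/(2*R) (u(R) = (1452 + R)/((2*R)) = (1452 + R)*(1/(2*R)) = (1452 + R)/(2*R))
g/W + 4301997/u(771) = 104329/(8*(-34874482759/4148480232)) + 4301997/(((½)*(1452 + 771)/771)) = (104329/8)*(-4148480232/34874482759) + 4301997/(((½)*(1/771)*2223)) = -54100849265541/34874482759 + 4301997/(741/514) = -54100849265541/34874482759 + 4301997*(514/741) = -54100849265541/34874482759 + 737075486/247 = 25691763418819957247/8613997241473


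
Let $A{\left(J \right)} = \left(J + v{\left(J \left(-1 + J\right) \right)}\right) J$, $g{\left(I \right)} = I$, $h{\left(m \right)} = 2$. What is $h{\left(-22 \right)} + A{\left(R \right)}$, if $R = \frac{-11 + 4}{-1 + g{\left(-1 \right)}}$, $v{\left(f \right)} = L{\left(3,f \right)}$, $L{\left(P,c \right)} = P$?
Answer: $\frac{99}{4} \approx 24.75$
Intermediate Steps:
$v{\left(f \right)} = 3$
$R = \frac{7}{2}$ ($R = \frac{-11 + 4}{-1 - 1} = - \frac{7}{-2} = \left(-7\right) \left(- \frac{1}{2}\right) = \frac{7}{2} \approx 3.5$)
$A{\left(J \right)} = J \left(3 + J\right)$ ($A{\left(J \right)} = \left(J + 3\right) J = \left(3 + J\right) J = J \left(3 + J\right)$)
$h{\left(-22 \right)} + A{\left(R \right)} = 2 + \frac{7 \left(3 + \frac{7}{2}\right)}{2} = 2 + \frac{7}{2} \cdot \frac{13}{2} = 2 + \frac{91}{4} = \frac{99}{4}$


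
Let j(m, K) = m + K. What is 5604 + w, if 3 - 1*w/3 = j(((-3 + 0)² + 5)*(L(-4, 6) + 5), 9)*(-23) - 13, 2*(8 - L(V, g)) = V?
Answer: 20763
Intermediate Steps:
L(V, g) = 8 - V/2
j(m, K) = K + m
w = 15159 (w = 9 - 3*((9 + ((-3 + 0)² + 5)*((8 - ½*(-4)) + 5))*(-23) - 13) = 9 - 3*((9 + ((-3)² + 5)*((8 + 2) + 5))*(-23) - 13) = 9 - 3*((9 + (9 + 5)*(10 + 5))*(-23) - 13) = 9 - 3*((9 + 14*15)*(-23) - 13) = 9 - 3*((9 + 210)*(-23) - 13) = 9 - 3*(219*(-23) - 13) = 9 - 3*(-5037 - 13) = 9 - 3*(-5050) = 9 + 15150 = 15159)
5604 + w = 5604 + 15159 = 20763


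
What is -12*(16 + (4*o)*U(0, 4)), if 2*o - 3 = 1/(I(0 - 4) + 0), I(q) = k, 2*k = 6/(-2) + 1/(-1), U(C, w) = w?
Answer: -432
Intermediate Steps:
k = -2 (k = (6/(-2) + 1/(-1))/2 = (6*(-1/2) + 1*(-1))/2 = (-3 - 1)/2 = (1/2)*(-4) = -2)
I(q) = -2
o = 5/4 (o = 3/2 + 1/(2*(-2 + 0)) = 3/2 + (1/2)/(-2) = 3/2 + (1/2)*(-1/2) = 3/2 - 1/4 = 5/4 ≈ 1.2500)
-12*(16 + (4*o)*U(0, 4)) = -12*(16 + (4*(5/4))*4) = -12*(16 + 5*4) = -12*(16 + 20) = -12*36 = -432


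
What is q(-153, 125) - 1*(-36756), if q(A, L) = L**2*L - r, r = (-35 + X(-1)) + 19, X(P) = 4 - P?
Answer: 1989892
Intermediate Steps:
r = -11 (r = (-35 + (4 - 1*(-1))) + 19 = (-35 + (4 + 1)) + 19 = (-35 + 5) + 19 = -30 + 19 = -11)
q(A, L) = 11 + L**3 (q(A, L) = L**2*L - 1*(-11) = L**3 + 11 = 11 + L**3)
q(-153, 125) - 1*(-36756) = (11 + 125**3) - 1*(-36756) = (11 + 1953125) + 36756 = 1953136 + 36756 = 1989892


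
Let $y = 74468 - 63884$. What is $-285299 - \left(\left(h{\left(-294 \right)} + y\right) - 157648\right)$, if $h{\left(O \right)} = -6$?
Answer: $-138229$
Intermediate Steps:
$y = 10584$
$-285299 - \left(\left(h{\left(-294 \right)} + y\right) - 157648\right) = -285299 - \left(\left(-6 + 10584\right) - 157648\right) = -285299 - \left(10578 - 157648\right) = -285299 - -147070 = -285299 + 147070 = -138229$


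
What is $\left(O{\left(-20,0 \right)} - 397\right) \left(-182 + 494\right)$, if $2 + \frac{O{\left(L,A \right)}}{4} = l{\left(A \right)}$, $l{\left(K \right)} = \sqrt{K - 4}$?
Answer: $-126360 + 2496 i \approx -1.2636 \cdot 10^{5} + 2496.0 i$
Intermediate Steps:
$l{\left(K \right)} = \sqrt{-4 + K}$
$O{\left(L,A \right)} = -8 + 4 \sqrt{-4 + A}$
$\left(O{\left(-20,0 \right)} - 397\right) \left(-182 + 494\right) = \left(\left(-8 + 4 \sqrt{-4 + 0}\right) - 397\right) \left(-182 + 494\right) = \left(\left(-8 + 4 \sqrt{-4}\right) - 397\right) 312 = \left(\left(-8 + 4 \cdot 2 i\right) - 397\right) 312 = \left(\left(-8 + 8 i\right) - 397\right) 312 = \left(-405 + 8 i\right) 312 = -126360 + 2496 i$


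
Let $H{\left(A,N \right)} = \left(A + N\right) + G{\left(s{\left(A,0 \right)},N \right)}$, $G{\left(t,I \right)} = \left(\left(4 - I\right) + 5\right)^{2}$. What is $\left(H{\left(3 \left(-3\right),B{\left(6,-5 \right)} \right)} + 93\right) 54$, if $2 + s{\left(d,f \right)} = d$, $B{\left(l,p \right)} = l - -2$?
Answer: $5022$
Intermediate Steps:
$B{\left(l,p \right)} = 2 + l$ ($B{\left(l,p \right)} = l + 2 = 2 + l$)
$s{\left(d,f \right)} = -2 + d$
$G{\left(t,I \right)} = \left(9 - I\right)^{2}$
$H{\left(A,N \right)} = A + N + \left(-9 + N\right)^{2}$ ($H{\left(A,N \right)} = \left(A + N\right) + \left(-9 + N\right)^{2} = A + N + \left(-9 + N\right)^{2}$)
$\left(H{\left(3 \left(-3\right),B{\left(6,-5 \right)} \right)} + 93\right) 54 = \left(\left(3 \left(-3\right) + \left(2 + 6\right) + \left(-9 + \left(2 + 6\right)\right)^{2}\right) + 93\right) 54 = \left(\left(-9 + 8 + \left(-9 + 8\right)^{2}\right) + 93\right) 54 = \left(\left(-9 + 8 + \left(-1\right)^{2}\right) + 93\right) 54 = \left(\left(-9 + 8 + 1\right) + 93\right) 54 = \left(0 + 93\right) 54 = 93 \cdot 54 = 5022$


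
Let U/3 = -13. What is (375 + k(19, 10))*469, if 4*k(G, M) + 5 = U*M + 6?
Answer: 521059/4 ≈ 1.3026e+5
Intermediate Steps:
U = -39 (U = 3*(-13) = -39)
k(G, M) = 1/4 - 39*M/4 (k(G, M) = -5/4 + (-39*M + 6)/4 = -5/4 + (6 - 39*M)/4 = -5/4 + (3/2 - 39*M/4) = 1/4 - 39*M/4)
(375 + k(19, 10))*469 = (375 + (1/4 - 39/4*10))*469 = (375 + (1/4 - 195/2))*469 = (375 - 389/4)*469 = (1111/4)*469 = 521059/4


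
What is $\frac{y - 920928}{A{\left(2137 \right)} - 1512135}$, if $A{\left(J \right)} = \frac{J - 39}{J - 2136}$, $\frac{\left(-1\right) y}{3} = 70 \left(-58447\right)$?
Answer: $- \frac{11352942}{1510037} \approx -7.5183$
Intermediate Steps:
$y = 12273870$ ($y = - 3 \cdot 70 \left(-58447\right) = \left(-3\right) \left(-4091290\right) = 12273870$)
$A{\left(J \right)} = \frac{-39 + J}{-2136 + J}$
$\frac{y - 920928}{A{\left(2137 \right)} - 1512135} = \frac{12273870 - 920928}{\frac{-39 + 2137}{-2136 + 2137} - 1512135} = \frac{11352942}{1^{-1} \cdot 2098 - 1512135} = \frac{11352942}{1 \cdot 2098 - 1512135} = \frac{11352942}{2098 - 1512135} = \frac{11352942}{-1510037} = 11352942 \left(- \frac{1}{1510037}\right) = - \frac{11352942}{1510037}$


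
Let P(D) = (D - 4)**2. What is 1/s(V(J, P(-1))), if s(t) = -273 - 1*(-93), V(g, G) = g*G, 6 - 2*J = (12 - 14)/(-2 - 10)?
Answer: -1/180 ≈ -0.0055556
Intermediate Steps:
J = 35/12 (J = 3 - (12 - 14)/(2*(-2 - 10)) = 3 - (-1)/(-12) = 3 - (-1)*(-1)/12 = 3 - 1/2*1/6 = 3 - 1/12 = 35/12 ≈ 2.9167)
P(D) = (-4 + D)**2
V(g, G) = G*g
s(t) = -180 (s(t) = -273 + 93 = -180)
1/s(V(J, P(-1))) = 1/(-180) = -1/180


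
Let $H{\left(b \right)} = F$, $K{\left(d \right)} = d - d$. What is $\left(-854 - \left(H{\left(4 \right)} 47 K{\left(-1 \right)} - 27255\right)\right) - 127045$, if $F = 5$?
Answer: $-100644$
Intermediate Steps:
$K{\left(d \right)} = 0$
$H{\left(b \right)} = 5$
$\left(-854 - \left(H{\left(4 \right)} 47 K{\left(-1 \right)} - 27255\right)\right) - 127045 = \left(-854 - \left(5 \cdot 47 \cdot 0 - 27255\right)\right) - 127045 = \left(-854 - \left(235 \cdot 0 - 27255\right)\right) - 127045 = \left(-854 - \left(0 - 27255\right)\right) - 127045 = \left(-854 - -27255\right) - 127045 = \left(-854 + 27255\right) - 127045 = 26401 - 127045 = -100644$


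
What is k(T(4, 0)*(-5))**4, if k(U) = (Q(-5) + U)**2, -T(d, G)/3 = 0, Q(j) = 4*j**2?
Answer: 10000000000000000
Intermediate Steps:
T(d, G) = 0 (T(d, G) = -3*0 = 0)
k(U) = (100 + U)**2 (k(U) = (4*(-5)**2 + U)**2 = (4*25 + U)**2 = (100 + U)**2)
k(T(4, 0)*(-5))**4 = ((100 + 0*(-5))**2)**4 = ((100 + 0)**2)**4 = (100**2)**4 = 10000**4 = 10000000000000000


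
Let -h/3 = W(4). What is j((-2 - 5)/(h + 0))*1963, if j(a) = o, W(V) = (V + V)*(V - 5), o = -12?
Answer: -23556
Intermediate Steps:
W(V) = 2*V*(-5 + V) (W(V) = (2*V)*(-5 + V) = 2*V*(-5 + V))
h = 24 (h = -6*4*(-5 + 4) = -6*4*(-1) = -3*(-8) = 24)
j(a) = -12
j((-2 - 5)/(h + 0))*1963 = -12*1963 = -23556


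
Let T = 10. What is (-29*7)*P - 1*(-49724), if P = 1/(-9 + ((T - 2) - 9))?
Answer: 497443/10 ≈ 49744.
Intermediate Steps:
P = -⅒ (P = 1/(-9 + ((10 - 2) - 9)) = 1/(-9 + (8 - 9)) = 1/(-9 - 1) = 1/(-10) = -⅒ ≈ -0.10000)
(-29*7)*P - 1*(-49724) = -29*7*(-⅒) - 1*(-49724) = -203*(-⅒) + 49724 = 203/10 + 49724 = 497443/10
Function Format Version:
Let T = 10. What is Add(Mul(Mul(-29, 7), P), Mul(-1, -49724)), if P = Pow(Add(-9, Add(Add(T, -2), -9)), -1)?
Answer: Rational(497443, 10) ≈ 49744.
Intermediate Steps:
P = Rational(-1, 10) (P = Pow(Add(-9, Add(Add(10, -2), -9)), -1) = Pow(Add(-9, Add(8, -9)), -1) = Pow(Add(-9, -1), -1) = Pow(-10, -1) = Rational(-1, 10) ≈ -0.10000)
Add(Mul(Mul(-29, 7), P), Mul(-1, -49724)) = Add(Mul(Mul(-29, 7), Rational(-1, 10)), Mul(-1, -49724)) = Add(Mul(-203, Rational(-1, 10)), 49724) = Add(Rational(203, 10), 49724) = Rational(497443, 10)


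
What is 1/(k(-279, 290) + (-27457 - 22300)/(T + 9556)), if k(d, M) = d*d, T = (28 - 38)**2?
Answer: 9656/751582939 ≈ 1.2848e-5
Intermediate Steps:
T = 100 (T = (-10)**2 = 100)
k(d, M) = d**2
1/(k(-279, 290) + (-27457 - 22300)/(T + 9556)) = 1/((-279)**2 + (-27457 - 22300)/(100 + 9556)) = 1/(77841 - 49757/9656) = 1/(751582939/9656) = 9656/751582939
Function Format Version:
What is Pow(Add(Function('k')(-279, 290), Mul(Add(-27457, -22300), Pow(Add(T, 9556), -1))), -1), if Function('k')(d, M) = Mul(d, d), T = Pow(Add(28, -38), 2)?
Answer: Rational(9656, 751582939) ≈ 1.2848e-5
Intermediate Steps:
T = 100 (T = Pow(-10, 2) = 100)
Function('k')(d, M) = Pow(d, 2)
Pow(Add(Function('k')(-279, 290), Mul(Add(-27457, -22300), Pow(Add(T, 9556), -1))), -1) = Pow(Add(Pow(-279, 2), Mul(Add(-27457, -22300), Pow(Add(100, 9556), -1))), -1) = Pow(Add(77841, Mul(-49757, Pow(9656, -1))), -1) = Pow(Add(77841, Mul(-49757, Rational(1, 9656))), -1) = Pow(Add(77841, Rational(-49757, 9656)), -1) = Pow(Rational(751582939, 9656), -1) = Rational(9656, 751582939)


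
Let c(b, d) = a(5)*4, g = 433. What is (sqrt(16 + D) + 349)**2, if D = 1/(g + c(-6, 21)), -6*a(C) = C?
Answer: (449861 + sqrt(26588203))**2/1661521 ≈ 1.2461e+5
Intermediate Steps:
a(C) = -C/6
c(b, d) = -10/3 (c(b, d) = -1/6*5*4 = -5/6*4 = -10/3)
D = 3/1289 (D = 1/(433 - 10/3) = 1/(1289/3) = 3/1289 ≈ 0.0023274)
(sqrt(16 + D) + 349)**2 = (sqrt(16 + 3/1289) + 349)**2 = (sqrt(20627/1289) + 349)**2 = (sqrt(26588203)/1289 + 349)**2 = (349 + sqrt(26588203)/1289)**2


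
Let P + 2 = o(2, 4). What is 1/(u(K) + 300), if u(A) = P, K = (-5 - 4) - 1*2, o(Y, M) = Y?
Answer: 1/300 ≈ 0.0033333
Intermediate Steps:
K = -11 (K = -9 - 2 = -11)
P = 0 (P = -2 + 2 = 0)
u(A) = 0
1/(u(K) + 300) = 1/(0 + 300) = 1/300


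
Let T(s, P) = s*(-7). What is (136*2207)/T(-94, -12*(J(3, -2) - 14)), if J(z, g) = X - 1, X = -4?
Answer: 150076/329 ≈ 456.16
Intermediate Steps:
J(z, g) = -5 (J(z, g) = -4 - 1 = -5)
T(s, P) = -7*s
(136*2207)/T(-94, -12*(J(3, -2) - 14)) = (136*2207)/((-7*(-94))) = 300152/658 = 300152*(1/658) = 150076/329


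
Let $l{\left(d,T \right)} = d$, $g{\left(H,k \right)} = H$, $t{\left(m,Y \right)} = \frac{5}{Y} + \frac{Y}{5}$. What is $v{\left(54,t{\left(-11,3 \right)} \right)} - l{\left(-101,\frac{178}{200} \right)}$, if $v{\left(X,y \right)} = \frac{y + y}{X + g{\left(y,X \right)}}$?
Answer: $\frac{21328}{211} \approx 101.08$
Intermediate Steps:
$t{\left(m,Y \right)} = \frac{5}{Y} + \frac{Y}{5}$ ($t{\left(m,Y \right)} = \frac{5}{Y} + Y \frac{1}{5} = \frac{5}{Y} + \frac{Y}{5}$)
$v{\left(X,y \right)} = \frac{2 y}{X + y}$ ($v{\left(X,y \right)} = \frac{y + y}{X + y} = \frac{2 y}{X + y}$)
$v{\left(54,t{\left(-11,3 \right)} \right)} - l{\left(-101,\frac{178}{200} \right)} = \frac{2 \left(\frac{5}{3} + \frac{1}{5} \cdot 3\right)}{54 + \left(\frac{5}{3} + \frac{1}{5} \cdot 3\right)} - -101 = \frac{2 \left(5 \cdot \frac{1}{3} + \frac{3}{5}\right)}{54 + \left(5 \cdot \frac{1}{3} + \frac{3}{5}\right)} + 101 = \frac{2 \left(\frac{5}{3} + \frac{3}{5}\right)}{54 + \left(\frac{5}{3} + \frac{3}{5}\right)} + 101 = 2 \cdot \frac{34}{15} \frac{1}{54 + \frac{34}{15}} + 101 = 2 \cdot \frac{34}{15} \frac{1}{\frac{844}{15}} + 101 = 2 \cdot \frac{34}{15} \cdot \frac{15}{844} + 101 = \frac{17}{211} + 101 = \frac{21328}{211}$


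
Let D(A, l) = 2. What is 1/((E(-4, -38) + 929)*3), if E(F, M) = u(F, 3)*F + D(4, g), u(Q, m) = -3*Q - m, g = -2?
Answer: 1/2685 ≈ 0.00037244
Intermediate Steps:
u(Q, m) = -m - 3*Q
E(F, M) = 2 + F*(-3 - 3*F) (E(F, M) = (-1*3 - 3*F)*F + 2 = (-3 - 3*F)*F + 2 = F*(-3 - 3*F) + 2 = 2 + F*(-3 - 3*F))
1/((E(-4, -38) + 929)*3) = 1/(((2 - 3*(-4)*(1 - 4)) + 929)*3) = (1/3)/((2 - 3*(-4)*(-3)) + 929) = (1/3)/((2 - 36) + 929) = (1/3)/(-34 + 929) = (1/3)/895 = (1/895)*(1/3) = 1/2685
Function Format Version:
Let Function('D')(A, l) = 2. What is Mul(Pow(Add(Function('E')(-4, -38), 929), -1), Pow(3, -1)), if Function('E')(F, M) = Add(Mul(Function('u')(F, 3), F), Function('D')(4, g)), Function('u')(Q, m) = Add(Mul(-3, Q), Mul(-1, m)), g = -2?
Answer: Rational(1, 2685) ≈ 0.00037244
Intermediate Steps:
Function('u')(Q, m) = Add(Mul(-1, m), Mul(-3, Q))
Function('E')(F, M) = Add(2, Mul(F, Add(-3, Mul(-3, F)))) (Function('E')(F, M) = Add(Mul(Add(Mul(-1, 3), Mul(-3, F)), F), 2) = Add(Mul(Add(-3, Mul(-3, F)), F), 2) = Add(Mul(F, Add(-3, Mul(-3, F))), 2) = Add(2, Mul(F, Add(-3, Mul(-3, F)))))
Mul(Pow(Add(Function('E')(-4, -38), 929), -1), Pow(3, -1)) = Mul(Pow(Add(Add(2, Mul(-3, -4, Add(1, -4))), 929), -1), Pow(3, -1)) = Mul(Pow(Add(Add(2, Mul(-3, -4, -3)), 929), -1), Rational(1, 3)) = Mul(Pow(Add(Add(2, -36), 929), -1), Rational(1, 3)) = Mul(Pow(Add(-34, 929), -1), Rational(1, 3)) = Mul(Pow(895, -1), Rational(1, 3)) = Mul(Rational(1, 895), Rational(1, 3)) = Rational(1, 2685)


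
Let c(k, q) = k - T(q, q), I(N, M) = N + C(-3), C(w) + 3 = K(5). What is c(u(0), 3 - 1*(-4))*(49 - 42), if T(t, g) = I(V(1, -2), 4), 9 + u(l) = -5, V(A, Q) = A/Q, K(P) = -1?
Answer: -133/2 ≈ -66.500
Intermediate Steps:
C(w) = -4 (C(w) = -3 - 1 = -4)
u(l) = -14 (u(l) = -9 - 5 = -14)
I(N, M) = -4 + N (I(N, M) = N - 4 = -4 + N)
T(t, g) = -9/2 (T(t, g) = -4 + 1/(-2) = -4 + 1*(-1/2) = -4 - 1/2 = -9/2)
c(k, q) = 9/2 + k (c(k, q) = k - 1*(-9/2) = k + 9/2 = 9/2 + k)
c(u(0), 3 - 1*(-4))*(49 - 42) = (9/2 - 14)*(49 - 42) = -19/2*7 = -133/2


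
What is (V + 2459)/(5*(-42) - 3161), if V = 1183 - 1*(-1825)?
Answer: -5467/3371 ≈ -1.6218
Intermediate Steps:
V = 3008 (V = 1183 + 1825 = 3008)
(V + 2459)/(5*(-42) - 3161) = (3008 + 2459)/(5*(-42) - 3161) = 5467/(-210 - 3161) = 5467/(-3371) = 5467*(-1/3371) = -5467/3371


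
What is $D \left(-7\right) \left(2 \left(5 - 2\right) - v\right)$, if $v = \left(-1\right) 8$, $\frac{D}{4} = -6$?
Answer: $2352$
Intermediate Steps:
$D = -24$ ($D = 4 \left(-6\right) = -24$)
$v = -8$
$D \left(-7\right) \left(2 \left(5 - 2\right) - v\right) = \left(-24\right) \left(-7\right) \left(2 \left(5 - 2\right) - -8\right) = 168 \left(2 \cdot 3 + 8\right) = 168 \left(6 + 8\right) = 168 \cdot 14 = 2352$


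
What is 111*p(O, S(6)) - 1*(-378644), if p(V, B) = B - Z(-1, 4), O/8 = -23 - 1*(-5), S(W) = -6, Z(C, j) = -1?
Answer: 378089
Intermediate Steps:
O = -144 (O = 8*(-23 - 1*(-5)) = 8*(-23 + 5) = 8*(-18) = -144)
p(V, B) = 1 + B (p(V, B) = B - 1*(-1) = B + 1 = 1 + B)
111*p(O, S(6)) - 1*(-378644) = 111*(1 - 6) - 1*(-378644) = 111*(-5) + 378644 = -555 + 378644 = 378089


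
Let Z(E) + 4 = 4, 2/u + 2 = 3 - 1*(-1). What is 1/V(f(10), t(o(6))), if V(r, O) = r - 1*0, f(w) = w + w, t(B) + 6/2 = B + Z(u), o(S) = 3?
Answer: 1/20 ≈ 0.050000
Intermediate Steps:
u = 1 (u = 2/(-2 + (3 - 1*(-1))) = 2/(-2 + (3 + 1)) = 2/(-2 + 4) = 2/2 = 2*(½) = 1)
Z(E) = 0 (Z(E) = -4 + 4 = 0)
t(B) = -3 + B (t(B) = -3 + (B + 0) = -3 + B)
f(w) = 2*w
V(r, O) = r (V(r, O) = r + 0 = r)
1/V(f(10), t(o(6))) = 1/(2*10) = 1/20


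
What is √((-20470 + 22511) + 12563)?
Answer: 2*√3651 ≈ 120.85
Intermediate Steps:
√((-20470 + 22511) + 12563) = √(2041 + 12563) = √14604 = 2*√3651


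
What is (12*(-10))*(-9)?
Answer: 1080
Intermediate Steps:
(12*(-10))*(-9) = -120*(-9) = 1080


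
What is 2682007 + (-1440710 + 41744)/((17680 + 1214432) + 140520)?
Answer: 613567872243/228772 ≈ 2.6820e+6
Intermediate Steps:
2682007 + (-1440710 + 41744)/((17680 + 1214432) + 140520) = 2682007 - 1398966/(1232112 + 140520) = 2682007 - 1398966/1372632 = 2682007 - 1398966*1/1372632 = 2682007 - 233161/228772 = 613567872243/228772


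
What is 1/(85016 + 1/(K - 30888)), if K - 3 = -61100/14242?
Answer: 219962635/18700343370039 ≈ 1.1762e-5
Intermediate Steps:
K = -9187/7121 (K = 3 - 61100/14242 = 3 - 61100*1/14242 = 3 - 30550/7121 = -9187/7121 ≈ -1.2901)
1/(85016 + 1/(K - 30888)) = 1/(85016 + 1/(-9187/7121 - 30888)) = 1/(85016 + 1/(-219962635/7121)) = 1/(85016 - 7121/219962635) = 1/(18700343370039/219962635) = 219962635/18700343370039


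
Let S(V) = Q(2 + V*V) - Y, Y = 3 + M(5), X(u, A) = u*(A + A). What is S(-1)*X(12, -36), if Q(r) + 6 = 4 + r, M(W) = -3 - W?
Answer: -5184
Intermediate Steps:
X(u, A) = 2*A*u (X(u, A) = u*(2*A) = 2*A*u)
Q(r) = -2 + r (Q(r) = -6 + (4 + r) = -2 + r)
Y = -5 (Y = 3 + (-3 - 1*5) = 3 + (-3 - 5) = 3 - 8 = -5)
S(V) = 5 + V² (S(V) = (-2 + (2 + V*V)) - 1*(-5) = (-2 + (2 + V²)) + 5 = V² + 5 = 5 + V²)
S(-1)*X(12, -36) = (5 + (-1)²)*(2*(-36)*12) = (5 + 1)*(-864) = 6*(-864) = -5184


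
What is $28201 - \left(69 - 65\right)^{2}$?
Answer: $28185$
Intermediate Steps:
$28201 - \left(69 - 65\right)^{2} = 28201 - 4^{2} = 28201 - 16 = 28185$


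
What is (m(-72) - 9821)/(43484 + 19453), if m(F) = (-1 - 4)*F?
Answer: -9461/62937 ≈ -0.15032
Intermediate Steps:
m(F) = -5*F
(m(-72) - 9821)/(43484 + 19453) = (-5*(-72) - 9821)/(43484 + 19453) = (360 - 9821)/62937 = -9461*1/62937 = -9461/62937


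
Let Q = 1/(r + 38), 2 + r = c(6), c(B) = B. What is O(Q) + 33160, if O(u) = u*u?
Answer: 58494241/1764 ≈ 33160.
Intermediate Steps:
r = 4 (r = -2 + 6 = 4)
Q = 1/42 (Q = 1/(4 + 38) = 1/42 ≈ 0.023810)
O(u) = u**2
O(Q) + 33160 = (1/42)**2 + 33160 = 1/1764 + 33160 = 58494241/1764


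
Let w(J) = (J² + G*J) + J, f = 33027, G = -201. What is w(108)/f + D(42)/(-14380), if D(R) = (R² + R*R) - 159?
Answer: -84715881/158309420 ≈ -0.53513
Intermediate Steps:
D(R) = -159 + 2*R² (D(R) = (R² + R²) - 159 = 2*R² - 159 = -159 + 2*R²)
w(J) = J² - 200*J (w(J) = (J² - 201*J) + J = J² - 200*J)
w(108)/f + D(42)/(-14380) = (108*(-200 + 108))/33027 + (-159 + 2*42²)/(-14380) = (108*(-92))*(1/33027) + (-159 + 2*1764)*(-1/14380) = -9936*1/33027 + (-159 + 3528)*(-1/14380) = -3312/11009 + 3369*(-1/14380) = -3312/11009 - 3369/14380 = -84715881/158309420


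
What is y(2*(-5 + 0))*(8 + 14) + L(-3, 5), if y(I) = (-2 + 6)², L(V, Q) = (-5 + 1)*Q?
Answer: 332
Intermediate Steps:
L(V, Q) = -4*Q
y(I) = 16 (y(I) = 4² = 16)
y(2*(-5 + 0))*(8 + 14) + L(-3, 5) = 16*(8 + 14) - 4*5 = 16*22 - 20 = 352 - 20 = 332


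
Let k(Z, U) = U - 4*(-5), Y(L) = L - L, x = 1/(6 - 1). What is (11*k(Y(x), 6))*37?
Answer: 10582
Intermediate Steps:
x = 1/5 ≈ 0.20000
Y(L) = 0
k(Z, U) = 20 + U (k(Z, U) = U + 20 = 20 + U)
(11*k(Y(x), 6))*37 = (11*(20 + 6))*37 = (11*26)*37 = 286*37 = 10582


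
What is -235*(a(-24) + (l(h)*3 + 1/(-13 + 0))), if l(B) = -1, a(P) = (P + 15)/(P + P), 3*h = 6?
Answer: 141235/208 ≈ 679.01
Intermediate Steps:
h = 2 (h = (⅓)*6 = 2)
a(P) = (15 + P)/(2*P) (a(P) = (15 + P)/((2*P)) = (15 + P)*(1/(2*P)) = (15 + P)/(2*P))
-235*(a(-24) + (l(h)*3 + 1/(-13 + 0))) = -235*((½)*(15 - 24)/(-24) + (-1*3 + 1/(-13 + 0))) = -235*((½)*(-1/24)*(-9) + (-3 + 1/(-13))) = -235*(3/16 + (-3 - 1/13)) = -235*(3/16 - 40/13) = -235*(-601/208) = 141235/208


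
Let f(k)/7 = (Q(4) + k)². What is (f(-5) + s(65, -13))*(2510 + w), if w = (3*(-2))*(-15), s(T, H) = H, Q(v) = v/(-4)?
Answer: 621400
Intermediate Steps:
Q(v) = -v/4 (Q(v) = v*(-¼) = -v/4)
w = 90 (w = -6*(-15) = 90)
f(k) = 7*(-1 + k)² (f(k) = 7*(-¼*4 + k)² = 7*(-1 + k)²)
(f(-5) + s(65, -13))*(2510 + w) = (7*(-1 - 5)² - 13)*(2510 + 90) = (7*(-6)² - 13)*2600 = (7*36 - 13)*2600 = (252 - 13)*2600 = 239*2600 = 621400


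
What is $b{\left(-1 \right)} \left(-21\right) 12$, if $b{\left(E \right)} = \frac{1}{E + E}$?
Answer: $126$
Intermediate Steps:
$b{\left(E \right)} = \frac{1}{2 E}$
$b{\left(-1 \right)} \left(-21\right) 12 = \frac{1}{2 \left(-1\right)} \left(-21\right) 12 = \frac{1}{2} \left(-1\right) \left(-21\right) 12 = \left(- \frac{1}{2}\right) \left(-21\right) 12 = \frac{21}{2} \cdot 12 = 126$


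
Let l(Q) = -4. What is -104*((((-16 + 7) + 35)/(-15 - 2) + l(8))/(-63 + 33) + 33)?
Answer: -880048/255 ≈ -3451.2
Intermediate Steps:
-104*((((-16 + 7) + 35)/(-15 - 2) + l(8))/(-63 + 33) + 33) = -104*((((-16 + 7) + 35)/(-15 - 2) - 4)/(-63 + 33) + 33) = -104*(((-9 + 35)/(-17) - 4)/(-30) + 33) = -104*((26*(-1/17) - 4)*(-1/30) + 33) = -104*((-26/17 - 4)*(-1/30) + 33) = -104*(-94/17*(-1/30) + 33) = -104*(47/255 + 33) = -104*8462/255 = -880048/255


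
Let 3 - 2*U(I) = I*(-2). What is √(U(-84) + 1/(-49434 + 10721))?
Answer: I*√494569956622/77426 ≈ 9.0829*I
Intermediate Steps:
U(I) = 3/2 + I (U(I) = 3/2 - I*(-2)/2 = 3/2 - (-1)*I = 3/2 + I)
√(U(-84) + 1/(-49434 + 10721)) = √((3/2 - 84) + 1/(-49434 + 10721)) = √(-165/2 + 1/(-38713)) = √(-165/2 - 1/38713) = √(-6387647/77426) = I*√494569956622/77426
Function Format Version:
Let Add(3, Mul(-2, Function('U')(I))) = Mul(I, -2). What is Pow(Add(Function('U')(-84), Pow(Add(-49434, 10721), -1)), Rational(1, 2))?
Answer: Mul(Rational(1, 77426), I, Pow(494569956622, Rational(1, 2))) ≈ Mul(9.0829, I)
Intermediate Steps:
Function('U')(I) = Add(Rational(3, 2), I) (Function('U')(I) = Add(Rational(3, 2), Mul(Rational(-1, 2), Mul(I, -2))) = Add(Rational(3, 2), Mul(Rational(-1, 2), Mul(-2, I))) = Add(Rational(3, 2), I))
Pow(Add(Function('U')(-84), Pow(Add(-49434, 10721), -1)), Rational(1, 2)) = Pow(Add(Add(Rational(3, 2), -84), Pow(Add(-49434, 10721), -1)), Rational(1, 2)) = Pow(Add(Rational(-165, 2), Pow(-38713, -1)), Rational(1, 2)) = Pow(Add(Rational(-165, 2), Rational(-1, 38713)), Rational(1, 2)) = Pow(Rational(-6387647, 77426), Rational(1, 2)) = Mul(Rational(1, 77426), I, Pow(494569956622, Rational(1, 2)))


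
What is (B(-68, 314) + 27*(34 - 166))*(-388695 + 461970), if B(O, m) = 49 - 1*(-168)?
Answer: -245251425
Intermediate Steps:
B(O, m) = 217 (B(O, m) = 49 + 168 = 217)
(B(-68, 314) + 27*(34 - 166))*(-388695 + 461970) = (217 + 27*(34 - 166))*(-388695 + 461970) = (217 + 27*(-132))*73275 = (217 - 3564)*73275 = -3347*73275 = -245251425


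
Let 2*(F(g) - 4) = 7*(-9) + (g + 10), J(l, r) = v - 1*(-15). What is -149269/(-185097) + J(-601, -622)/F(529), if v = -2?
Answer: 3502669/4072134 ≈ 0.86016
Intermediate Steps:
J(l, r) = 13 (J(l, r) = -2 - 1*(-15) = -2 + 15 = 13)
F(g) = -45/2 + g/2 (F(g) = 4 + (7*(-9) + (g + 10))/2 = 4 + (-63 + (10 + g))/2 = 4 + (-53 + g)/2 = 4 + (-53/2 + g/2) = -45/2 + g/2)
-149269/(-185097) + J(-601, -622)/F(529) = -149269/(-185097) + 13/(-45/2 + (1/2)*529) = -149269*(-1/185097) + 13/(-45/2 + 529/2) = 149269/185097 + 13/242 = 3502669/4072134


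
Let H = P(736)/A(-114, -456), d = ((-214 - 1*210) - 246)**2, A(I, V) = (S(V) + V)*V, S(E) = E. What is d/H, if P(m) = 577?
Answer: 186684940800/577 ≈ 3.2354e+8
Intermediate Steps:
A(I, V) = 2*V**2 (A(I, V) = (V + V)*V = (2*V)*V = 2*V**2)
d = 448900 (d = ((-214 - 210) - 246)**2 = (-424 - 246)**2 = (-670)**2 = 448900)
H = 577/415872 (H = 577/((2*(-456)**2)) = 577/((2*207936)) = 577/415872 ≈ 0.0013874)
d/H = 448900/(577/415872) = 448900*(415872/577) = 186684940800/577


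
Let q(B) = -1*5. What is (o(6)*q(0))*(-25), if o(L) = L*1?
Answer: 750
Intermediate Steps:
q(B) = -5
o(L) = L
(o(6)*q(0))*(-25) = (6*(-5))*(-25) = -30*(-25) = 750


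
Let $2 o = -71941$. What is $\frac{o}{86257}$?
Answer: $- \frac{71941}{172514} \approx -0.41702$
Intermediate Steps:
$o = - \frac{71941}{2}$ ($o = \frac{1}{2} \left(-71941\right) = - \frac{71941}{2} \approx -35971.0$)
$\frac{o}{86257} = - \frac{71941}{2 \cdot 86257} = \left(- \frac{71941}{2}\right) \frac{1}{86257} = - \frac{71941}{172514}$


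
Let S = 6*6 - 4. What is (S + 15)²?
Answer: 2209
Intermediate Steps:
S = 32 (S = 36 - 4 = 32)
(S + 15)² = (32 + 15)² = 47² = 2209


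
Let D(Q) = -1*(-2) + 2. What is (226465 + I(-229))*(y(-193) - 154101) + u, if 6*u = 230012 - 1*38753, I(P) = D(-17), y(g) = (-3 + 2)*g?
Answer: -69710717951/2 ≈ -3.4855e+10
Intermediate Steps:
y(g) = -g
D(Q) = 4 (D(Q) = 2 + 2 = 4)
I(P) = 4
u = 63753/2 (u = (230012 - 1*38753)/6 = (230012 - 38753)/6 = (⅙)*191259 = 63753/2 ≈ 31877.)
(226465 + I(-229))*(y(-193) - 154101) + u = (226465 + 4)*(-1*(-193) - 154101) + 63753/2 = 226469*(193 - 154101) + 63753/2 = 226469*(-153908) + 63753/2 = -34855390852 + 63753/2 = -69710717951/2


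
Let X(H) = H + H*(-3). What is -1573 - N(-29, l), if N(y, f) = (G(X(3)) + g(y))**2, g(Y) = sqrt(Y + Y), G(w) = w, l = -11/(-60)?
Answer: -1551 + 12*I*sqrt(58) ≈ -1551.0 + 91.389*I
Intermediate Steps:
l = 11/60 (l = -11*(-1/60) = 11/60 ≈ 0.18333)
X(H) = -2*H (X(H) = H - 3*H = -2*H)
g(Y) = sqrt(2)*sqrt(Y) (g(Y) = sqrt(2*Y) = sqrt(2)*sqrt(Y))
N(y, f) = (-6 + sqrt(2)*sqrt(y))**2 (N(y, f) = (-2*3 + sqrt(2)*sqrt(y))**2 = (-6 + sqrt(2)*sqrt(y))**2)
-1573 - N(-29, l) = -1573 - (-6 + sqrt(2)*sqrt(-29))**2 = -1573 - (-6 + sqrt(2)*(I*sqrt(29)))**2 = -1573 - (-6 + I*sqrt(58))**2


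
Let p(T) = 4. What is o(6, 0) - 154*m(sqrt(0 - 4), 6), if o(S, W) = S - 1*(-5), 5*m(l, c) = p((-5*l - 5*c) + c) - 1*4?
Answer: 11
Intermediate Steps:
m(l, c) = 0 (m(l, c) = (4 - 1*4)/5 = (4 - 4)/5 = (1/5)*0 = 0)
o(S, W) = 5 + S (o(S, W) = S + 5 = 5 + S)
o(6, 0) - 154*m(sqrt(0 - 4), 6) = (5 + 6) - 154*0 = 11 + 0 = 11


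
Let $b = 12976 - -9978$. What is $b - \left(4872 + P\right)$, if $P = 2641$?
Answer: $15441$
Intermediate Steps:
$b = 22954$ ($b = 12976 + 9978 = 22954$)
$b - \left(4872 + P\right) = 22954 - 7513 = 15441$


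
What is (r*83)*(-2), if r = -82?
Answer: 13612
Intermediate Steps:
(r*83)*(-2) = -82*83*(-2) = -6806*(-2) = 13612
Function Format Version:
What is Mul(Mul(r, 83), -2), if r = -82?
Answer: 13612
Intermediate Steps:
Mul(Mul(r, 83), -2) = Mul(Mul(-82, 83), -2) = Mul(-6806, -2) = 13612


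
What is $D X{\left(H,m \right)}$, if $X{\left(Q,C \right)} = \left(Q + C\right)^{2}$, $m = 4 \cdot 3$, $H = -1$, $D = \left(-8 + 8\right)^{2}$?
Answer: $0$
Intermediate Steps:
$D = 0$ ($D = 0^{2} = 0$)
$m = 12$
$X{\left(Q,C \right)} = \left(C + Q\right)^{2}$
$D X{\left(H,m \right)} = 0 \left(12 - 1\right)^{2} = 0 \cdot 11^{2} = 0 \cdot 121 = 0$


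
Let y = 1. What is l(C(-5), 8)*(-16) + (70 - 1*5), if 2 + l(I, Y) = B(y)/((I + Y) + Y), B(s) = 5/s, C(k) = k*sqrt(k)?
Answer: 35677/381 - 400*I*sqrt(5)/381 ≈ 93.64 - 2.3476*I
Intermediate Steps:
C(k) = k**(3/2)
l(I, Y) = -2 + 5/(I + 2*Y) (l(I, Y) = -2 + (5/1)/((I + Y) + Y) = -2 + (5*1)/(I + 2*Y) = -2 + 5/(I + 2*Y))
l(C(-5), 8)*(-16) + (70 - 1*5) = ((5 - 4*8 - (-10)*I*sqrt(5))/((-5)**(3/2) + 2*8))*(-16) + (70 - 1*5) = ((5 - 32 - (-10)*I*sqrt(5))/(-5*I*sqrt(5) + 16))*(-16) + (70 - 5) = ((5 - 32 + 10*I*sqrt(5))/(16 - 5*I*sqrt(5)))*(-16) + 65 = ((-27 + 10*I*sqrt(5))/(16 - 5*I*sqrt(5)))*(-16) + 65 = -16*(-27 + 10*I*sqrt(5))/(16 - 5*I*sqrt(5)) + 65 = 65 - 16*(-27 + 10*I*sqrt(5))/(16 - 5*I*sqrt(5))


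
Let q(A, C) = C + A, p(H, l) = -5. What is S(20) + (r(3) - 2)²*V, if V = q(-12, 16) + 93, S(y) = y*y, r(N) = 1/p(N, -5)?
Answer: 21737/25 ≈ 869.48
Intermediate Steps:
r(N) = -⅕ (r(N) = 1/(-5) = -⅕)
S(y) = y²
q(A, C) = A + C
V = 97 (V = (-12 + 16) + 93 = 4 + 93 = 97)
S(20) + (r(3) - 2)²*V = 20² + (-⅕ - 2)²*97 = 400 + (-11/5)²*97 = 400 + (121/25)*97 = 400 + 11737/25 = 21737/25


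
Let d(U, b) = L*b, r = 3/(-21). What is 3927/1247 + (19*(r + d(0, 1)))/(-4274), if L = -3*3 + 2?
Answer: 59336318/18653873 ≈ 3.1809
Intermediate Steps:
L = -7 (L = -9 + 2 = -7)
r = -⅐ (r = 3*(-1/21) = -⅐ ≈ -0.14286)
d(U, b) = -7*b
3927/1247 + (19*(r + d(0, 1)))/(-4274) = 3927/1247 + (19*(-⅐ - 7*1))/(-4274) = 3927*(1/1247) + (19*(-⅐ - 7))*(-1/4274) = 3927/1247 + (19*(-50/7))*(-1/4274) = 3927/1247 - 950/7*(-1/4274) = 3927/1247 + 475/14959 = 59336318/18653873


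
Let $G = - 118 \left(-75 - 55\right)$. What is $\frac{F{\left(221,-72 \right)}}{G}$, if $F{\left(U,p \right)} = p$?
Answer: $- \frac{18}{3835} \approx -0.0046936$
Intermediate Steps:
$G = 15340$ ($G = \left(-118\right) \left(-130\right) = 15340$)
$\frac{F{\left(221,-72 \right)}}{G} = - \frac{72}{15340} = \left(-72\right) \frac{1}{15340} = - \frac{18}{3835}$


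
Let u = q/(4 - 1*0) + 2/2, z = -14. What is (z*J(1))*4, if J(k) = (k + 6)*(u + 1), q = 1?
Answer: -882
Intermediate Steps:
u = 5/4 (u = 1/(4 - 1*0) + 2/2 = 1/(4 + 0) + 2*(½) = 1/4 + 1 = 1*(¼) + 1 = ¼ + 1 = 5/4 ≈ 1.2500)
J(k) = 27/2 + 9*k/4 (J(k) = (k + 6)*(5/4 + 1) = (6 + k)*(9/4) = 27/2 + 9*k/4)
(z*J(1))*4 = -14*(27/2 + (9/4)*1)*4 = -14*(27/2 + 9/4)*4 = -14*63/4*4 = -441/2*4 = -882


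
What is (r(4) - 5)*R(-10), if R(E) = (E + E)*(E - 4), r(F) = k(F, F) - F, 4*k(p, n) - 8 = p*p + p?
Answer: -560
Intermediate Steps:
k(p, n) = 2 + p/4 + p²/4 (k(p, n) = 2 + (p*p + p)/4 = 2 + (p² + p)/4 = 2 + (p + p²)/4 = 2 + (p/4 + p²/4) = 2 + p/4 + p²/4)
r(F) = 2 - 3*F/4 + F²/4 (r(F) = (2 + F/4 + F²/4) - F = 2 - 3*F/4 + F²/4)
R(E) = 2*E*(-4 + E) (R(E) = (2*E)*(-4 + E) = 2*E*(-4 + E))
(r(4) - 5)*R(-10) = ((2 - ¾*4 + (¼)*4²) - 5)*(2*(-10)*(-4 - 10)) = ((2 - 3 + (¼)*16) - 5)*(2*(-10)*(-14)) = ((2 - 3 + 4) - 5)*280 = (3 - 5)*280 = -2*280 = -560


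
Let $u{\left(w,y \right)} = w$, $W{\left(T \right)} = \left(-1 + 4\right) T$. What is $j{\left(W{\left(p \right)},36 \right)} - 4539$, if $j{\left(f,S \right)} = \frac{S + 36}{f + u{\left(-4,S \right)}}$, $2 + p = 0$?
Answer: $- \frac{22731}{5} \approx -4546.2$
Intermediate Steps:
$p = -2$ ($p = -2 + 0 = -2$)
$W{\left(T \right)} = 3 T$
$j{\left(f,S \right)} = \frac{36 + S}{-4 + f}$ ($j{\left(f,S \right)} = \frac{S + 36}{f - 4} = \frac{36 + S}{-4 + f}$)
$j{\left(W{\left(p \right)},36 \right)} - 4539 = \frac{36 + 36}{-4 + 3 \left(-2\right)} - 4539 = \frac{1}{-4 - 6} \cdot 72 - 4539 = \frac{1}{-10} \cdot 72 - 4539 = \left(- \frac{1}{10}\right) 72 - 4539 = - \frac{36}{5} - 4539 = - \frac{22731}{5}$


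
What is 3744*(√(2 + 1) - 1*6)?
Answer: -22464 + 3744*√3 ≈ -15979.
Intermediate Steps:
3744*(√(2 + 1) - 1*6) = 3744*(√3 - 6) = 3744*(-6 + √3) = -22464 + 3744*√3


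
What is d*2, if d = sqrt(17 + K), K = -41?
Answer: 4*I*sqrt(6) ≈ 9.798*I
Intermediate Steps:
d = 2*I*sqrt(6) (d = sqrt(17 - 41) = sqrt(-24) = 2*I*sqrt(6) ≈ 4.899*I)
d*2 = (2*I*sqrt(6))*2 = 4*I*sqrt(6)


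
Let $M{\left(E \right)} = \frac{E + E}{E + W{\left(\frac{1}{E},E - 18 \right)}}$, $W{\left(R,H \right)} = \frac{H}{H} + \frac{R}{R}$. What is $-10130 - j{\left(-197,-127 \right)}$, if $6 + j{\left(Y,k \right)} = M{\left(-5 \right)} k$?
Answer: $- \frac{29102}{3} \approx -9700.7$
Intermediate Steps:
$W{\left(R,H \right)} = 2$ ($W{\left(R,H \right)} = 1 + 1 = 2$)
$M{\left(E \right)} = \frac{2 E}{2 + E}$ ($M{\left(E \right)} = \frac{E + E}{E + 2} = \frac{2 E}{2 + E}$)
$j{\left(Y,k \right)} = -6 + \frac{10 k}{3}$ ($j{\left(Y,k \right)} = -6 + 2 \left(-5\right) \frac{1}{2 - 5} k = -6 + 2 \left(-5\right) \frac{1}{-3} k = -6 + 2 \left(-5\right) \left(- \frac{1}{3}\right) k = -6 + \frac{10 k}{3}$)
$-10130 - j{\left(-197,-127 \right)} = -10130 - \left(-6 + \frac{10}{3} \left(-127\right)\right) = -10130 - \left(-6 - \frac{1270}{3}\right) = -10130 - - \frac{1288}{3} = -10130 + \frac{1288}{3} = - \frac{29102}{3}$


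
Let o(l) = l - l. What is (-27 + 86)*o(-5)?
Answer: 0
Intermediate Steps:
o(l) = 0
(-27 + 86)*o(-5) = (-27 + 86)*0 = 59*0 = 0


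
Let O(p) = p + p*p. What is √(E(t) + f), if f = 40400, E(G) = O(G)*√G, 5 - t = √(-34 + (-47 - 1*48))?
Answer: √(40400 + (5 - I*√129)^(3/2)*(6 - I*√129)) ≈ 199.67 - 0.4459*I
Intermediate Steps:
t = 5 - I*√129 (t = 5 - √(-34 + (-47 - 1*48)) = 5 - √(-34 + (-47 - 48)) = 5 - √(-34 - 95) = 5 - √(-129) = 5 - I*√129 ≈ 5.0 - 11.358*I)
O(p) = p + p²
E(G) = G^(3/2)*(1 + G) (E(G) = (G*(1 + G))*√G = G^(3/2)*(1 + G))
√(E(t) + f) = √((5 - I*√129)^(3/2)*(1 + (5 - I*√129)) + 40400) = √((5 - I*√129)^(3/2)*(6 - I*√129) + 40400) = √(40400 + (5 - I*√129)^(3/2)*(6 - I*√129))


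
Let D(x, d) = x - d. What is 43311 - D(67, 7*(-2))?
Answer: 43230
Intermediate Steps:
43311 - D(67, 7*(-2)) = 43311 - (67 - 7*(-2)) = 43311 - (67 - 1*(-14)) = 43311 - (67 + 14) = 43311 - 1*81 = 43311 - 81 = 43230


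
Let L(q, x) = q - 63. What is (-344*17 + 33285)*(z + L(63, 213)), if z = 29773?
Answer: 816881801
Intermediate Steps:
L(q, x) = -63 + q
(-344*17 + 33285)*(z + L(63, 213)) = (-344*17 + 33285)*(29773 + (-63 + 63)) = (-5848 + 33285)*(29773 + 0) = 27437*29773 = 816881801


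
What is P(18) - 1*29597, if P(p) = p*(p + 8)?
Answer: -29129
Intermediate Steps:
P(p) = p*(8 + p)
P(18) - 1*29597 = 18*(8 + 18) - 1*29597 = 18*26 - 29597 = 468 - 29597 = -29129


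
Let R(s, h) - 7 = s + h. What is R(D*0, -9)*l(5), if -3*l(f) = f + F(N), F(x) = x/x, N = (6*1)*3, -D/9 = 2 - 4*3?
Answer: 4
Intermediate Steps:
D = 90 (D = -9*(2 - 4*3) = -9*(2 - 12) = -9*(-10) = 90)
N = 18 (N = 6*3 = 18)
F(x) = 1
R(s, h) = 7 + h + s (R(s, h) = 7 + (s + h) = 7 + (h + s) = 7 + h + s)
l(f) = -1/3 - f/3 (l(f) = -(f + 1)/3 = -(1 + f)/3 = -1/3 - f/3)
R(D*0, -9)*l(5) = (7 - 9 + 90*0)*(-1/3 - 1/3*5) = (7 - 9 + 0)*(-1/3 - 5/3) = -2*(-2) = 4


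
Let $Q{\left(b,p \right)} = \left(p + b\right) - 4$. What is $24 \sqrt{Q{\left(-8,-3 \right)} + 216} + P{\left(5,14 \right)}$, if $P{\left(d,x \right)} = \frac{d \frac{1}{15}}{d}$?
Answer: $\frac{1}{15} + 24 \sqrt{201} \approx 340.33$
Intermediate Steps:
$Q{\left(b,p \right)} = -4 + b + p$ ($Q{\left(b,p \right)} = \left(b + p\right) - 4 = -4 + b + p$)
$P{\left(d,x \right)} = \frac{1}{15}$ ($P{\left(d,x \right)} = \frac{d \frac{1}{15}}{d} = \frac{\frac{1}{15} d}{d} = \frac{1}{15}$)
$24 \sqrt{Q{\left(-8,-3 \right)} + 216} + P{\left(5,14 \right)} = 24 \sqrt{\left(-4 - 8 - 3\right) + 216} + \frac{1}{15} = 24 \sqrt{-15 + 216} + \frac{1}{15} = 24 \sqrt{201} + \frac{1}{15} = \frac{1}{15} + 24 \sqrt{201}$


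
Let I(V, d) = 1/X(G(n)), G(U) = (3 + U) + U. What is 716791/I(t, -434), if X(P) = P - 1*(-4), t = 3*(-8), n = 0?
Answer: 5017537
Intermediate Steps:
G(U) = 3 + 2*U
t = -24
X(P) = 4 + P (X(P) = P + 4 = 4 + P)
I(V, d) = 1/7 (I(V, d) = 1/(4 + (3 + 2*0)) = 1/(4 + (3 + 0)) = 1/(4 + 3) = 1/7)
716791/I(t, -434) = 716791/(1/7) = 716791*7 = 5017537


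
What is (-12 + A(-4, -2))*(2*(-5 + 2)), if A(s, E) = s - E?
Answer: 84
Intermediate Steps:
(-12 + A(-4, -2))*(2*(-5 + 2)) = (-12 + (-4 - 1*(-2)))*(2*(-5 + 2)) = (-12 + (-4 + 2))*(2*(-3)) = (-12 - 2)*(-6) = -14*(-6) = 84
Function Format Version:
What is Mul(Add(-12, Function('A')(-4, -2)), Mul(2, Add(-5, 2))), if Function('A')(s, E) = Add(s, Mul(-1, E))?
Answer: 84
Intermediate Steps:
Mul(Add(-12, Function('A')(-4, -2)), Mul(2, Add(-5, 2))) = Mul(Add(-12, Add(-4, Mul(-1, -2))), Mul(2, Add(-5, 2))) = Mul(Add(-12, Add(-4, 2)), Mul(2, -3)) = Mul(Add(-12, -2), -6) = Mul(-14, -6) = 84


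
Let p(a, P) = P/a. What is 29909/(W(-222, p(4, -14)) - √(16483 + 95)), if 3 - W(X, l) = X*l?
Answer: -1286087/32361 + 29909*√1842/194166 ≈ -33.131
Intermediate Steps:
W(X, l) = 3 - X*l
29909/(W(-222, p(4, -14)) - √(16483 + 95)) = 29909/((3 - 1*(-222)*(-14/4)) - √(16483 + 95)) = 29909/((3 - 1*(-222)*(-14*¼)) - √16578) = 29909/((3 - 1*(-222)*(-7/2)) - 3*√1842) = 29909/((3 - 777) - 3*√1842) = 29909/(-774 - 3*√1842)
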